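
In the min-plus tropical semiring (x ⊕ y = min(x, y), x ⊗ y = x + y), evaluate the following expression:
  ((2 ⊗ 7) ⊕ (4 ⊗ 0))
((2 ⊗ 7) ⊕ (4 ⊗ 0)) = 4

Expand innermost to outermost. Recall ⊕ takes the minimum of its arguments and ⊗ takes their sum. Working out the expression ((2 ⊗ 7) ⊕ (4 ⊗ 0)) gives 4.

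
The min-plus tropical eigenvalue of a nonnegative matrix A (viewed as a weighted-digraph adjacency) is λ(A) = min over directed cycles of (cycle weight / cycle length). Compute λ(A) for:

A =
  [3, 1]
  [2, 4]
λ(A) = 3/2

Enumerate directed cycles and compute their means (weight / length). Sample:
  cycle 0 → 0: weight = 3, length = 1, mean = 3/1 ≈ 3.000
  cycle 1 → 1: weight = 4, length = 1, mean = 4/1 ≈ 4.000
  cycle 0 → 1 → 0: weight = 3, length = 2, mean = 3/2 ≈ 1.500
  cycle 1 → 0 → 1: weight = 3, length = 2, mean = 3/2 ≈ 1.500
Minimum mean = 1.500, attained e.g. along the cycle 0 → 1 → 0 with weight 3 and length 2. So λ(A) = 3/2 = 3/2.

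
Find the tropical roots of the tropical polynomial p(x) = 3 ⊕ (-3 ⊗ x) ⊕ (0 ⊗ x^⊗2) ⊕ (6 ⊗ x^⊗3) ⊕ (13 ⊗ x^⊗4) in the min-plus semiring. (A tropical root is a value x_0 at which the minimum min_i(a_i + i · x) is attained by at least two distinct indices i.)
Roots: {-7, -6, -3, 6}

Each tropical root is a break point of the lower envelope of the lines y = a_i + i · x (there are 5 lines, with slopes 0, 1, ..., 4). Only the lines that attain the minimum somewhere contribute to roots; other lines are dominated. Here the surviving (envelope) indices are i = 4, i = 3, i = 2, i = 1, i = 0.
Intersections between consecutive envelope lines give the roots: for adjacent envelope indices i < j the intersection is x = (a_i − a_j) / (j − i). Reading off the sorted break points: {-7, -6, -3, 6}.
Verification: at each break x_0, at least two indices attain the minimum of min_i(a_i + i · x_0).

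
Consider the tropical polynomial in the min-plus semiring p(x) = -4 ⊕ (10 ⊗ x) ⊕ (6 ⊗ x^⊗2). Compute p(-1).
p(-1) = -4

A tropical monomial a ⊗ x^⊗i evaluates to a + i · x. Evaluating each term at x = -1:
  Term 0 contributes -4 + 0 · -1 = -4
  Term 1 contributes 10 + 1 · -1 = 9
  Term 2 contributes 6 + 2 · -1 = 4
p(-1) = ⊕ of these = min[-4, 9, 4] = -4.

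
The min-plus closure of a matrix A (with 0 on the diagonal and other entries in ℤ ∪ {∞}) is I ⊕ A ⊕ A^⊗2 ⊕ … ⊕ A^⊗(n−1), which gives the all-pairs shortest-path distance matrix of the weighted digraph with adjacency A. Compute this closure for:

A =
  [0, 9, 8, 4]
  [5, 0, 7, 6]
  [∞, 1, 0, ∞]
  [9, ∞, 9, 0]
Closure =
  [0, 9, 8, 4]
  [5, 0, 7, 6]
  [6, 1, 0, 7]
  [9, 10, 9, 0]

This is the Floyd-Warshall all-pairs shortest-path computation. For each intermediate vertex k = 0, 1, …, 3, update dist[i][j] ← min(dist[i][j], dist[i][k] + dist[k][j]). The final matrix gives, for each (i, j), the minimum total weight of any directed path from i to j (possibly empty when i = j).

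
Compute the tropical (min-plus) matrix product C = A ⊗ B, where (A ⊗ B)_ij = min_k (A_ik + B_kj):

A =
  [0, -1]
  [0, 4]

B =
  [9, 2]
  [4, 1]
A ⊗ B =
  [3, 0]
  [8, 2]

Apply the min-plus product entry-by-entry:
  C[0][0] = min over k of (A[0][0] + B[0][0] = 0 + 9 = 9, A[0][1] + B[1][0] = -1 + 4 = 3) = 3 (attained at k = 1)
  C[0][1] = min over k of (A[0][0] + B[0][1] = 0 + 2 = 2, A[0][1] + B[1][1] = -1 + 1 = 0) = 0 (attained at k = 1)
  C[1][0] = min over k of (A[1][0] + B[0][0] = 0 + 9 = 9, A[1][1] + B[1][0] = 4 + 4 = 8) = 8 (attained at k = 1)
  C[1][1] = min over k of (A[1][0] + B[0][1] = 0 + 2 = 2, A[1][1] + B[1][1] = 4 + 1 = 5) = 2 (attained at k = 0)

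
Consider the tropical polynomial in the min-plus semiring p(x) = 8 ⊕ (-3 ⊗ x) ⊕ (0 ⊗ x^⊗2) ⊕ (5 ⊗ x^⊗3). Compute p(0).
p(0) = -3

A tropical monomial a ⊗ x^⊗i evaluates to a + i · x. Evaluating each term at x = 0:
  Term 0 contributes 8 + 0 · 0 = 8
  Term 1 contributes -3 + 1 · 0 = -3
  Term 2 contributes 0 + 2 · 0 = 0
  Term 3 contributes 5 + 3 · 0 = 5
p(0) = ⊕ of these = min[8, -3, 0, 5] = -3.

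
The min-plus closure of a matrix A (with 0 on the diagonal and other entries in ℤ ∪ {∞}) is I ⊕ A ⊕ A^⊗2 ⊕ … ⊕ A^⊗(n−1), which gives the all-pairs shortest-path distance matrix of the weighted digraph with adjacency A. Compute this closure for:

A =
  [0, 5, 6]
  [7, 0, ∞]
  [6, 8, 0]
Closure =
  [0, 5, 6]
  [7, 0, 13]
  [6, 8, 0]

This is the Floyd-Warshall all-pairs shortest-path computation. For each intermediate vertex k = 0, 1, …, 2, update dist[i][j] ← min(dist[i][j], dist[i][k] + dist[k][j]). The final matrix gives, for each (i, j), the minimum total weight of any directed path from i to j (possibly empty when i = j).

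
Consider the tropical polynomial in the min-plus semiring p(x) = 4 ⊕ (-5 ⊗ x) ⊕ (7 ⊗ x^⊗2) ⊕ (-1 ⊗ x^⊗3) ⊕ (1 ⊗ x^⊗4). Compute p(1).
p(1) = -4

A tropical monomial a ⊗ x^⊗i evaluates to a + i · x. Evaluating each term at x = 1:
  Term 0 contributes 4 + 0 · 1 = 4
  Term 1 contributes -5 + 1 · 1 = -4
  Term 2 contributes 7 + 2 · 1 = 9
  Term 3 contributes -1 + 3 · 1 = 2
  Term 4 contributes 1 + 4 · 1 = 5
p(1) = ⊕ of these = min[4, -4, 9, 2, 5] = -4.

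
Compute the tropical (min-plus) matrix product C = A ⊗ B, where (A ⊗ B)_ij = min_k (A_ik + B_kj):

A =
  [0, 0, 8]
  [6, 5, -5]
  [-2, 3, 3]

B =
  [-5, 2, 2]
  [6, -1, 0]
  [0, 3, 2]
A ⊗ B =
  [-5, -1, 0]
  [-5, -2, -3]
  [-7, 0, 0]

Apply the min-plus product entry-by-entry:
  C[0][0] = min over k of (A[0][0] + B[0][0] = 0 + -5 = -5, A[0][1] + B[1][0] = 0 + 6 = 6, A[0][2] + B[2][0] = 8 + 0 = 8) = -5 (attained at k = 0)
  C[0][1] = min over k of (A[0][0] + B[0][1] = 0 + 2 = 2, A[0][1] + B[1][1] = 0 + -1 = -1, A[0][2] + B[2][1] = 8 + 3 = 11) = -1 (attained at k = 1)
  C[0][2] = min over k of (A[0][0] + B[0][2] = 0 + 2 = 2, A[0][1] + B[1][2] = 0 + 0 = 0, A[0][2] + B[2][2] = 8 + 2 = 10) = 0 (attained at k = 1)
  C[1][0] = min over k of (A[1][0] + B[0][0] = 6 + -5 = 1, A[1][1] + B[1][0] = 5 + 6 = 11, A[1][2] + B[2][0] = -5 + 0 = -5) = -5 (attained at k = 2)
  C[1][1] = min over k of (A[1][0] + B[0][1] = 6 + 2 = 8, A[1][1] + B[1][1] = 5 + -1 = 4, A[1][2] + B[2][1] = -5 + 3 = -2) = -2 (attained at k = 2)
  C[1][2] = min over k of (A[1][0] + B[0][2] = 6 + 2 = 8, A[1][1] + B[1][2] = 5 + 0 = 5, A[1][2] + B[2][2] = -5 + 2 = -3) = -3 (attained at k = 2)
  C[2][0] = min over k of (A[2][0] + B[0][0] = -2 + -5 = -7, A[2][1] + B[1][0] = 3 + 6 = 9, A[2][2] + B[2][0] = 3 + 0 = 3) = -7 (attained at k = 0)
  C[2][1] = min over k of (A[2][0] + B[0][1] = -2 + 2 = 0, A[2][1] + B[1][1] = 3 + -1 = 2, A[2][2] + B[2][1] = 3 + 3 = 6) = 0 (attained at k = 0)
  C[2][2] = min over k of (A[2][0] + B[0][2] = -2 + 2 = 0, A[2][1] + B[1][2] = 3 + 0 = 3, A[2][2] + B[2][2] = 3 + 2 = 5) = 0 (attained at k = 0)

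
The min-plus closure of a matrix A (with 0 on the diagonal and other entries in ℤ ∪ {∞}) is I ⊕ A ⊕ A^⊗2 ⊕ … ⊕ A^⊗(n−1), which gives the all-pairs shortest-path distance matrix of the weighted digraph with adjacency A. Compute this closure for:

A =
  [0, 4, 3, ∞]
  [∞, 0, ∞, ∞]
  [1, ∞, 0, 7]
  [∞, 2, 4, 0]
Closure =
  [0, 4, 3, 10]
  [∞, 0, ∞, ∞]
  [1, 5, 0, 7]
  [5, 2, 4, 0]

This is the Floyd-Warshall all-pairs shortest-path computation. For each intermediate vertex k = 0, 1, …, 3, update dist[i][j] ← min(dist[i][j], dist[i][k] + dist[k][j]). The final matrix gives, for each (i, j), the minimum total weight of any directed path from i to j (possibly empty when i = j).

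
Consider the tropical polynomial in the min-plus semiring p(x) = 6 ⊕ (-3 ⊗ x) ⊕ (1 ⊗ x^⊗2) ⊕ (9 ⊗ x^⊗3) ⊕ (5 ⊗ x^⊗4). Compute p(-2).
p(-2) = -5

A tropical monomial a ⊗ x^⊗i evaluates to a + i · x. Evaluating each term at x = -2:
  Term 0 contributes 6 + 0 · -2 = 6
  Term 1 contributes -3 + 1 · -2 = -5
  Term 2 contributes 1 + 2 · -2 = -3
  Term 3 contributes 9 + 3 · -2 = 3
  Term 4 contributes 5 + 4 · -2 = -3
p(-2) = ⊕ of these = min[6, -5, -3, 3, -3] = -5.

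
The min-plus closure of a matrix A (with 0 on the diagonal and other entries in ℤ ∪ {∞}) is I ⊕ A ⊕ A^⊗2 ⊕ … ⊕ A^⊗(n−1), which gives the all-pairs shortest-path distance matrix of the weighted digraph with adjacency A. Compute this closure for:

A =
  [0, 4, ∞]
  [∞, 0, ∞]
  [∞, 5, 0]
Closure =
  [0, 4, ∞]
  [∞, 0, ∞]
  [∞, 5, 0]

This is the Floyd-Warshall all-pairs shortest-path computation. For each intermediate vertex k = 0, 1, …, 2, update dist[i][j] ← min(dist[i][j], dist[i][k] + dist[k][j]). The final matrix gives, for each (i, j), the minimum total weight of any directed path from i to j (possibly empty when i = j).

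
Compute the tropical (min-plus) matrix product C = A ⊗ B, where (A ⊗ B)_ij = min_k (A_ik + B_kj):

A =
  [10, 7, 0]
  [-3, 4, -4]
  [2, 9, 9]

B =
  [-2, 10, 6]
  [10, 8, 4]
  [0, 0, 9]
A ⊗ B =
  [0, 0, 9]
  [-5, -4, 3]
  [0, 9, 8]

Apply the min-plus product entry-by-entry:
  C[0][0] = min over k of (A[0][0] + B[0][0] = 10 + -2 = 8, A[0][1] + B[1][0] = 7 + 10 = 17, A[0][2] + B[2][0] = 0 + 0 = 0) = 0 (attained at k = 2)
  C[0][1] = min over k of (A[0][0] + B[0][1] = 10 + 10 = 20, A[0][1] + B[1][1] = 7 + 8 = 15, A[0][2] + B[2][1] = 0 + 0 = 0) = 0 (attained at k = 2)
  C[0][2] = min over k of (A[0][0] + B[0][2] = 10 + 6 = 16, A[0][1] + B[1][2] = 7 + 4 = 11, A[0][2] + B[2][2] = 0 + 9 = 9) = 9 (attained at k = 2)
  C[1][0] = min over k of (A[1][0] + B[0][0] = -3 + -2 = -5, A[1][1] + B[1][0] = 4 + 10 = 14, A[1][2] + B[2][0] = -4 + 0 = -4) = -5 (attained at k = 0)
  C[1][1] = min over k of (A[1][0] + B[0][1] = -3 + 10 = 7, A[1][1] + B[1][1] = 4 + 8 = 12, A[1][2] + B[2][1] = -4 + 0 = -4) = -4 (attained at k = 2)
  C[1][2] = min over k of (A[1][0] + B[0][2] = -3 + 6 = 3, A[1][1] + B[1][2] = 4 + 4 = 8, A[1][2] + B[2][2] = -4 + 9 = 5) = 3 (attained at k = 0)
  C[2][0] = min over k of (A[2][0] + B[0][0] = 2 + -2 = 0, A[2][1] + B[1][0] = 9 + 10 = 19, A[2][2] + B[2][0] = 9 + 0 = 9) = 0 (attained at k = 0)
  C[2][1] = min over k of (A[2][0] + B[0][1] = 2 + 10 = 12, A[2][1] + B[1][1] = 9 + 8 = 17, A[2][2] + B[2][1] = 9 + 0 = 9) = 9 (attained at k = 2)
  C[2][2] = min over k of (A[2][0] + B[0][2] = 2 + 6 = 8, A[2][1] + B[1][2] = 9 + 4 = 13, A[2][2] + B[2][2] = 9 + 9 = 18) = 8 (attained at k = 0)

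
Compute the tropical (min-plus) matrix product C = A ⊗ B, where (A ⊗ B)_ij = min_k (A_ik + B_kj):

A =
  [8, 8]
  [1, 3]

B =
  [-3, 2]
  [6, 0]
A ⊗ B =
  [5, 8]
  [-2, 3]

Apply the min-plus product entry-by-entry:
  C[0][0] = min over k of (A[0][0] + B[0][0] = 8 + -3 = 5, A[0][1] + B[1][0] = 8 + 6 = 14) = 5 (attained at k = 0)
  C[0][1] = min over k of (A[0][0] + B[0][1] = 8 + 2 = 10, A[0][1] + B[1][1] = 8 + 0 = 8) = 8 (attained at k = 1)
  C[1][0] = min over k of (A[1][0] + B[0][0] = 1 + -3 = -2, A[1][1] + B[1][0] = 3 + 6 = 9) = -2 (attained at k = 0)
  C[1][1] = min over k of (A[1][0] + B[0][1] = 1 + 2 = 3, A[1][1] + B[1][1] = 3 + 0 = 3) = 3 (attained at k = 0)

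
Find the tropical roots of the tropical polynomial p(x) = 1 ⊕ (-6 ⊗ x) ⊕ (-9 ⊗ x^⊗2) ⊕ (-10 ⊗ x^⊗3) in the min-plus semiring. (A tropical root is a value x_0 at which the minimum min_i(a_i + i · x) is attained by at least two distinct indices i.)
Roots: {1, 3, 7}

Each tropical root is a break point of the lower envelope of the lines y = a_i + i · x (there are 4 lines, with slopes 0, 1, ..., 3). Only the lines that attain the minimum somewhere contribute to roots; other lines are dominated. Here the surviving (envelope) indices are i = 3, i = 2, i = 1, i = 0.
Intersections between consecutive envelope lines give the roots: for adjacent envelope indices i < j the intersection is x = (a_i − a_j) / (j − i). Reading off the sorted break points: {1, 3, 7}.
Verification: at each break x_0, at least two indices attain the minimum of min_i(a_i + i · x_0).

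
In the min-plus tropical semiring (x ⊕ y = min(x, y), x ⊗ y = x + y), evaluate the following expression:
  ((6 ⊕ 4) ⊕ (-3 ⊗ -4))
((6 ⊕ 4) ⊕ (-3 ⊗ -4)) = -7

Expand innermost to outermost. Recall ⊕ takes the minimum of its arguments and ⊗ takes their sum. Working out the expression ((6 ⊕ 4) ⊕ (-3 ⊗ -4)) gives -7.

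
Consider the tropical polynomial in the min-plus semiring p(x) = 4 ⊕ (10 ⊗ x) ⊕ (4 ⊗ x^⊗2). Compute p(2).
p(2) = 4

A tropical monomial a ⊗ x^⊗i evaluates to a + i · x. Evaluating each term at x = 2:
  Term 0 contributes 4 + 0 · 2 = 4
  Term 1 contributes 10 + 1 · 2 = 12
  Term 2 contributes 4 + 2 · 2 = 8
p(2) = ⊕ of these = min[4, 12, 8] = 4.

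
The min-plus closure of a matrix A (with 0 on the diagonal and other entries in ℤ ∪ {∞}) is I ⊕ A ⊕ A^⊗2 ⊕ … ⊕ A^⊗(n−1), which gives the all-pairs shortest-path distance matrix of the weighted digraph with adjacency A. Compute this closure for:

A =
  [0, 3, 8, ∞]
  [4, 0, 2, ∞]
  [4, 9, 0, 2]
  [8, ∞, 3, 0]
Closure =
  [0, 3, 5, 7]
  [4, 0, 2, 4]
  [4, 7, 0, 2]
  [7, 10, 3, 0]

This is the Floyd-Warshall all-pairs shortest-path computation. For each intermediate vertex k = 0, 1, …, 3, update dist[i][j] ← min(dist[i][j], dist[i][k] + dist[k][j]). The final matrix gives, for each (i, j), the minimum total weight of any directed path from i to j (possibly empty when i = j).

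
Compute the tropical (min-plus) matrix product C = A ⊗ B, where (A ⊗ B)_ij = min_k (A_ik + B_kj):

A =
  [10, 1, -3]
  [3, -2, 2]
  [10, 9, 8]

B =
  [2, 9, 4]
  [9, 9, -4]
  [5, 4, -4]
A ⊗ B =
  [2, 1, -7]
  [5, 6, -6]
  [12, 12, 4]

Apply the min-plus product entry-by-entry:
  C[0][0] = min over k of (A[0][0] + B[0][0] = 10 + 2 = 12, A[0][1] + B[1][0] = 1 + 9 = 10, A[0][2] + B[2][0] = -3 + 5 = 2) = 2 (attained at k = 2)
  C[0][1] = min over k of (A[0][0] + B[0][1] = 10 + 9 = 19, A[0][1] + B[1][1] = 1 + 9 = 10, A[0][2] + B[2][1] = -3 + 4 = 1) = 1 (attained at k = 2)
  C[0][2] = min over k of (A[0][0] + B[0][2] = 10 + 4 = 14, A[0][1] + B[1][2] = 1 + -4 = -3, A[0][2] + B[2][2] = -3 + -4 = -7) = -7 (attained at k = 2)
  C[1][0] = min over k of (A[1][0] + B[0][0] = 3 + 2 = 5, A[1][1] + B[1][0] = -2 + 9 = 7, A[1][2] + B[2][0] = 2 + 5 = 7) = 5 (attained at k = 0)
  C[1][1] = min over k of (A[1][0] + B[0][1] = 3 + 9 = 12, A[1][1] + B[1][1] = -2 + 9 = 7, A[1][2] + B[2][1] = 2 + 4 = 6) = 6 (attained at k = 2)
  C[1][2] = min over k of (A[1][0] + B[0][2] = 3 + 4 = 7, A[1][1] + B[1][2] = -2 + -4 = -6, A[1][2] + B[2][2] = 2 + -4 = -2) = -6 (attained at k = 1)
  C[2][0] = min over k of (A[2][0] + B[0][0] = 10 + 2 = 12, A[2][1] + B[1][0] = 9 + 9 = 18, A[2][2] + B[2][0] = 8 + 5 = 13) = 12 (attained at k = 0)
  C[2][1] = min over k of (A[2][0] + B[0][1] = 10 + 9 = 19, A[2][1] + B[1][1] = 9 + 9 = 18, A[2][2] + B[2][1] = 8 + 4 = 12) = 12 (attained at k = 2)
  C[2][2] = min over k of (A[2][0] + B[0][2] = 10 + 4 = 14, A[2][1] + B[1][2] = 9 + -4 = 5, A[2][2] + B[2][2] = 8 + -4 = 4) = 4 (attained at k = 2)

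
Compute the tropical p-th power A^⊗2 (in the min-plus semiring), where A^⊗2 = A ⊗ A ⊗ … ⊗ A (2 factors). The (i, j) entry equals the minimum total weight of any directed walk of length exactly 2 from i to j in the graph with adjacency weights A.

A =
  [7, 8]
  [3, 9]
A^⊗2 =
  [11, 15]
  [10, 11]

Each entry (A^⊗2)_ij equals the minimum over all length-2 walks i = v_0 → v_1 → … → v_2 = j of Σ_t A[v_t][v_{t+1}]. For example, for (i, j) = (0, 1) we minimise over 2 possible intermediate vertex sequences; the minimum is 15, attained along the walk 0 → 0 → 1.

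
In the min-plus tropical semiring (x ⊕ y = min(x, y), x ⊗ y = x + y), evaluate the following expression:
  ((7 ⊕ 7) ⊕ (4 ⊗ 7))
((7 ⊕ 7) ⊕ (4 ⊗ 7)) = 7

Expand innermost to outermost. Recall ⊕ takes the minimum of its arguments and ⊗ takes their sum. Working out the expression ((7 ⊕ 7) ⊕ (4 ⊗ 7)) gives 7.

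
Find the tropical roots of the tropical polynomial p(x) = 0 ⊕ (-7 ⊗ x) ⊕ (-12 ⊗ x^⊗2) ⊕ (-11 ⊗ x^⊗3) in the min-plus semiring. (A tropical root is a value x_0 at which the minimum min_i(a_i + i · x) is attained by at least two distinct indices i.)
Roots: {-1, 5, 7}

Each tropical root is a break point of the lower envelope of the lines y = a_i + i · x (there are 4 lines, with slopes 0, 1, ..., 3). Only the lines that attain the minimum somewhere contribute to roots; other lines are dominated. Here the surviving (envelope) indices are i = 3, i = 2, i = 1, i = 0.
Intersections between consecutive envelope lines give the roots: for adjacent envelope indices i < j the intersection is x = (a_i − a_j) / (j − i). Reading off the sorted break points: {-1, 5, 7}.
Verification: at each break x_0, at least two indices attain the minimum of min_i(a_i + i · x_0).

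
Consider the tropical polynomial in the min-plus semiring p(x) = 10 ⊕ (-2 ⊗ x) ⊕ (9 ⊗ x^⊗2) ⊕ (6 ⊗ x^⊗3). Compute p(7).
p(7) = 5

A tropical monomial a ⊗ x^⊗i evaluates to a + i · x. Evaluating each term at x = 7:
  Term 0 contributes 10 + 0 · 7 = 10
  Term 1 contributes -2 + 1 · 7 = 5
  Term 2 contributes 9 + 2 · 7 = 23
  Term 3 contributes 6 + 3 · 7 = 27
p(7) = ⊕ of these = min[10, 5, 23, 27] = 5.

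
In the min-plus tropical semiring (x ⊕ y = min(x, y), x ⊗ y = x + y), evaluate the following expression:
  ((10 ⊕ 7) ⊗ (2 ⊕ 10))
((10 ⊕ 7) ⊗ (2 ⊕ 10)) = 9

Expand innermost to outermost. Recall ⊕ takes the minimum of its arguments and ⊗ takes their sum. Working out the expression ((10 ⊕ 7) ⊗ (2 ⊕ 10)) gives 9.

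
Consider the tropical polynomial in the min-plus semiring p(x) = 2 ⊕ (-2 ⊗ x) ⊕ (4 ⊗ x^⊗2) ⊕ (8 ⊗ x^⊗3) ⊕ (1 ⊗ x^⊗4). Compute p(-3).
p(-3) = -11

A tropical monomial a ⊗ x^⊗i evaluates to a + i · x. Evaluating each term at x = -3:
  Term 0 contributes 2 + 0 · -3 = 2
  Term 1 contributes -2 + 1 · -3 = -5
  Term 2 contributes 4 + 2 · -3 = -2
  Term 3 contributes 8 + 3 · -3 = -1
  Term 4 contributes 1 + 4 · -3 = -11
p(-3) = ⊕ of these = min[2, -5, -2, -1, -11] = -11.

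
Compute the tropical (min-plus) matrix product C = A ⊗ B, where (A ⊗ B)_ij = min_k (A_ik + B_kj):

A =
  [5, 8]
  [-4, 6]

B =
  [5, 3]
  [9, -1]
A ⊗ B =
  [10, 7]
  [1, -1]

Apply the min-plus product entry-by-entry:
  C[0][0] = min over k of (A[0][0] + B[0][0] = 5 + 5 = 10, A[0][1] + B[1][0] = 8 + 9 = 17) = 10 (attained at k = 0)
  C[0][1] = min over k of (A[0][0] + B[0][1] = 5 + 3 = 8, A[0][1] + B[1][1] = 8 + -1 = 7) = 7 (attained at k = 1)
  C[1][0] = min over k of (A[1][0] + B[0][0] = -4 + 5 = 1, A[1][1] + B[1][0] = 6 + 9 = 15) = 1 (attained at k = 0)
  C[1][1] = min over k of (A[1][0] + B[0][1] = -4 + 3 = -1, A[1][1] + B[1][1] = 6 + -1 = 5) = -1 (attained at k = 0)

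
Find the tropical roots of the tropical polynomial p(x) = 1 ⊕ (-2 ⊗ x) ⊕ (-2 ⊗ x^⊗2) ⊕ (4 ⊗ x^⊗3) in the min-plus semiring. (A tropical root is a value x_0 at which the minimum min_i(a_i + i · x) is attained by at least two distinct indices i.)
Roots: {-6, 0, 3}

Each tropical root is a break point of the lower envelope of the lines y = a_i + i · x (there are 4 lines, with slopes 0, 1, ..., 3). Only the lines that attain the minimum somewhere contribute to roots; other lines are dominated. Here the surviving (envelope) indices are i = 3, i = 2, i = 1, i = 0.
Intersections between consecutive envelope lines give the roots: for adjacent envelope indices i < j the intersection is x = (a_i − a_j) / (j − i). Reading off the sorted break points: {-6, 0, 3}.
Verification: at each break x_0, at least two indices attain the minimum of min_i(a_i + i · x_0).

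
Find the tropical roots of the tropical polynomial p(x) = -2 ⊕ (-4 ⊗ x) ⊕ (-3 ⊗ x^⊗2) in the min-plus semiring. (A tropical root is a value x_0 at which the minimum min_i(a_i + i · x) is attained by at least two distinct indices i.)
Roots: {-1, 2}

Each tropical root is a break point of the lower envelope of the lines y = a_i + i · x (there are 3 lines, with slopes 0, 1, ..., 2). Only the lines that attain the minimum somewhere contribute to roots; other lines are dominated. Here the surviving (envelope) indices are i = 2, i = 1, i = 0.
Intersections between consecutive envelope lines give the roots: for adjacent envelope indices i < j the intersection is x = (a_i − a_j) / (j − i). Reading off the sorted break points: {-1, 2}.
Verification: at each break x_0, at least two indices attain the minimum of min_i(a_i + i · x_0).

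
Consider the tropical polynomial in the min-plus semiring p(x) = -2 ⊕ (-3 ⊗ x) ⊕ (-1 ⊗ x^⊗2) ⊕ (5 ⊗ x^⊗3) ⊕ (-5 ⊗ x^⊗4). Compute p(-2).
p(-2) = -13

A tropical monomial a ⊗ x^⊗i evaluates to a + i · x. Evaluating each term at x = -2:
  Term 0 contributes -2 + 0 · -2 = -2
  Term 1 contributes -3 + 1 · -2 = -5
  Term 2 contributes -1 + 2 · -2 = -5
  Term 3 contributes 5 + 3 · -2 = -1
  Term 4 contributes -5 + 4 · -2 = -13
p(-2) = ⊕ of these = min[-2, -5, -5, -1, -13] = -13.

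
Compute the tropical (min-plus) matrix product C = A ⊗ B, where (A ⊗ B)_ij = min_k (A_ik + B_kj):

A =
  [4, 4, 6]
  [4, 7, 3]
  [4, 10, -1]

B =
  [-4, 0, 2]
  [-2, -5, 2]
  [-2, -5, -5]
A ⊗ B =
  [0, -1, 1]
  [0, -2, -2]
  [-3, -6, -6]

Apply the min-plus product entry-by-entry:
  C[0][0] = min over k of (A[0][0] + B[0][0] = 4 + -4 = 0, A[0][1] + B[1][0] = 4 + -2 = 2, A[0][2] + B[2][0] = 6 + -2 = 4) = 0 (attained at k = 0)
  C[0][1] = min over k of (A[0][0] + B[0][1] = 4 + 0 = 4, A[0][1] + B[1][1] = 4 + -5 = -1, A[0][2] + B[2][1] = 6 + -5 = 1) = -1 (attained at k = 1)
  C[0][2] = min over k of (A[0][0] + B[0][2] = 4 + 2 = 6, A[0][1] + B[1][2] = 4 + 2 = 6, A[0][2] + B[2][2] = 6 + -5 = 1) = 1 (attained at k = 2)
  C[1][0] = min over k of (A[1][0] + B[0][0] = 4 + -4 = 0, A[1][1] + B[1][0] = 7 + -2 = 5, A[1][2] + B[2][0] = 3 + -2 = 1) = 0 (attained at k = 0)
  C[1][1] = min over k of (A[1][0] + B[0][1] = 4 + 0 = 4, A[1][1] + B[1][1] = 7 + -5 = 2, A[1][2] + B[2][1] = 3 + -5 = -2) = -2 (attained at k = 2)
  C[1][2] = min over k of (A[1][0] + B[0][2] = 4 + 2 = 6, A[1][1] + B[1][2] = 7 + 2 = 9, A[1][2] + B[2][2] = 3 + -5 = -2) = -2 (attained at k = 2)
  C[2][0] = min over k of (A[2][0] + B[0][0] = 4 + -4 = 0, A[2][1] + B[1][0] = 10 + -2 = 8, A[2][2] + B[2][0] = -1 + -2 = -3) = -3 (attained at k = 2)
  C[2][1] = min over k of (A[2][0] + B[0][1] = 4 + 0 = 4, A[2][1] + B[1][1] = 10 + -5 = 5, A[2][2] + B[2][1] = -1 + -5 = -6) = -6 (attained at k = 2)
  C[2][2] = min over k of (A[2][0] + B[0][2] = 4 + 2 = 6, A[2][1] + B[1][2] = 10 + 2 = 12, A[2][2] + B[2][2] = -1 + -5 = -6) = -6 (attained at k = 2)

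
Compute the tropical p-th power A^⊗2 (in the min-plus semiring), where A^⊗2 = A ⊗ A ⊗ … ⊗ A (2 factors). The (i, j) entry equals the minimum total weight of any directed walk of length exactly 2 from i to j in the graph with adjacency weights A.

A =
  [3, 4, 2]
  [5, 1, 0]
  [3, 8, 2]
A^⊗2 =
  [5, 5, 4]
  [3, 2, 1]
  [5, 7, 4]

Each entry (A^⊗2)_ij equals the minimum over all length-2 walks i = v_0 → v_1 → … → v_2 = j of Σ_t A[v_t][v_{t+1}]. For example, for (i, j) = (0, 2) we minimise over 3 possible intermediate vertex sequences; the minimum is 4, attained along the walk 0 → 1 → 2.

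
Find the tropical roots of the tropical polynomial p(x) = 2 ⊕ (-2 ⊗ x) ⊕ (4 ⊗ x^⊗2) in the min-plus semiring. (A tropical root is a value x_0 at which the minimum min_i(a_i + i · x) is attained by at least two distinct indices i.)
Roots: {-6, 4}

Each tropical root is a break point of the lower envelope of the lines y = a_i + i · x (there are 3 lines, with slopes 0, 1, ..., 2). Only the lines that attain the minimum somewhere contribute to roots; other lines are dominated. Here the surviving (envelope) indices are i = 2, i = 1, i = 0.
Intersections between consecutive envelope lines give the roots: for adjacent envelope indices i < j the intersection is x = (a_i − a_j) / (j − i). Reading off the sorted break points: {-6, 4}.
Verification: at each break x_0, at least two indices attain the minimum of min_i(a_i + i · x_0).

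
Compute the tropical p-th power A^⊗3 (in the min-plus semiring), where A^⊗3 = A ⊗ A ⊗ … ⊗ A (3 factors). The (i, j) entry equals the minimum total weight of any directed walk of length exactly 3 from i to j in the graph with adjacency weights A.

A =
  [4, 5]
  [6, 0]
A^⊗3 =
  [11, 5]
  [6, 0]

Each entry (A^⊗3)_ij equals the minimum over all length-3 walks i = v_0 → v_1 → … → v_3 = j of Σ_t A[v_t][v_{t+1}]. For example, for (i, j) = (0, 1) we minimise over 4 possible intermediate vertex sequences; the minimum is 5, attained along the walk 0 → 1 → 1 → 1.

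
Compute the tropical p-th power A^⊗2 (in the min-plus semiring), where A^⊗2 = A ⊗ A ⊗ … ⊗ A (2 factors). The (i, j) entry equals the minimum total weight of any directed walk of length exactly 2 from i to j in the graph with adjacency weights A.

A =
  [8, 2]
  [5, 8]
A^⊗2 =
  [7, 10]
  [13, 7]

Each entry (A^⊗2)_ij equals the minimum over all length-2 walks i = v_0 → v_1 → … → v_2 = j of Σ_t A[v_t][v_{t+1}]. For example, for (i, j) = (0, 1) we minimise over 2 possible intermediate vertex sequences; the minimum is 10, attained along the walk 0 → 0 → 1.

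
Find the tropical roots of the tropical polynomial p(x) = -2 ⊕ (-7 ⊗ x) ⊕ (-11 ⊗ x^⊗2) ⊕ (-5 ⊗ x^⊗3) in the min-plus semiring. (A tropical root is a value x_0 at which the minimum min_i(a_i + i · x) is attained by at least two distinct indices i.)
Roots: {-6, 4, 5}

Each tropical root is a break point of the lower envelope of the lines y = a_i + i · x (there are 4 lines, with slopes 0, 1, ..., 3). Only the lines that attain the minimum somewhere contribute to roots; other lines are dominated. Here the surviving (envelope) indices are i = 3, i = 2, i = 1, i = 0.
Intersections between consecutive envelope lines give the roots: for adjacent envelope indices i < j the intersection is x = (a_i − a_j) / (j − i). Reading off the sorted break points: {-6, 4, 5}.
Verification: at each break x_0, at least two indices attain the minimum of min_i(a_i + i · x_0).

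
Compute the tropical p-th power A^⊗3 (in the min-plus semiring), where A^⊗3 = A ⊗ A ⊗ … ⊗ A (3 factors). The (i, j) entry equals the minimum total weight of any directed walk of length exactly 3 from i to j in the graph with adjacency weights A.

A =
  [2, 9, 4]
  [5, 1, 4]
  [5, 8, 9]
A^⊗3 =
  [6, 11, 8]
  [7, 3, 6]
  [9, 10, 11]

Each entry (A^⊗3)_ij equals the minimum over all length-3 walks i = v_0 → v_1 → … → v_3 = j of Σ_t A[v_t][v_{t+1}]. For example, for (i, j) = (0, 2) we minimise over 9 possible intermediate vertex sequences; the minimum is 8, attained along the walk 0 → 0 → 0 → 2.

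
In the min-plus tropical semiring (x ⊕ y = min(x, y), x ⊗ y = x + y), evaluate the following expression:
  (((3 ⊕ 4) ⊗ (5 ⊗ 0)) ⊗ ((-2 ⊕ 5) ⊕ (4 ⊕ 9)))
(((3 ⊕ 4) ⊗ (5 ⊗ 0)) ⊗ ((-2 ⊕ 5) ⊕ (4 ⊕ 9))) = 6

Expand innermost to outermost. Recall ⊕ takes the minimum of its arguments and ⊗ takes their sum. Working out the expression (((3 ⊕ 4) ⊗ (5 ⊗ 0)) ⊗ ((-2 ⊕ 5) ⊕ (4 ⊕ 9))) gives 6.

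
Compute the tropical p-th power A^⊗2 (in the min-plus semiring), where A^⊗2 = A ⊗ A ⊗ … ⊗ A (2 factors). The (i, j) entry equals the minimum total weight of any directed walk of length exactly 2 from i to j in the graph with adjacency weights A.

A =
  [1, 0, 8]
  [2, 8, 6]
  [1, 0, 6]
A^⊗2 =
  [2, 1, 6]
  [3, 2, 10]
  [2, 1, 6]

Each entry (A^⊗2)_ij equals the minimum over all length-2 walks i = v_0 → v_1 → … → v_2 = j of Σ_t A[v_t][v_{t+1}]. For example, for (i, j) = (0, 2) we minimise over 3 possible intermediate vertex sequences; the minimum is 6, attained along the walk 0 → 1 → 2.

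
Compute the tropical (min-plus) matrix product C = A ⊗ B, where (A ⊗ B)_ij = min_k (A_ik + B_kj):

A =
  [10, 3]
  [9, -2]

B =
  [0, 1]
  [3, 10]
A ⊗ B =
  [6, 11]
  [1, 8]

Apply the min-plus product entry-by-entry:
  C[0][0] = min over k of (A[0][0] + B[0][0] = 10 + 0 = 10, A[0][1] + B[1][0] = 3 + 3 = 6) = 6 (attained at k = 1)
  C[0][1] = min over k of (A[0][0] + B[0][1] = 10 + 1 = 11, A[0][1] + B[1][1] = 3 + 10 = 13) = 11 (attained at k = 0)
  C[1][0] = min over k of (A[1][0] + B[0][0] = 9 + 0 = 9, A[1][1] + B[1][0] = -2 + 3 = 1) = 1 (attained at k = 1)
  C[1][1] = min over k of (A[1][0] + B[0][1] = 9 + 1 = 10, A[1][1] + B[1][1] = -2 + 10 = 8) = 8 (attained at k = 1)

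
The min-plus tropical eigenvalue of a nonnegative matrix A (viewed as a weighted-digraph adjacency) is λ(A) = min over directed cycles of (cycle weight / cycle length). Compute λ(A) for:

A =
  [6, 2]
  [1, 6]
λ(A) = 3/2

Enumerate directed cycles and compute their means (weight / length). Sample:
  cycle 0 → 0: weight = 6, length = 1, mean = 6/1 ≈ 6.000
  cycle 1 → 1: weight = 6, length = 1, mean = 6/1 ≈ 6.000
  cycle 0 → 1 → 0: weight = 3, length = 2, mean = 3/2 ≈ 1.500
  cycle 1 → 0 → 1: weight = 3, length = 2, mean = 3/2 ≈ 1.500
Minimum mean = 1.500, attained e.g. along the cycle 0 → 1 → 0 with weight 3 and length 2. So λ(A) = 3/2 = 3/2.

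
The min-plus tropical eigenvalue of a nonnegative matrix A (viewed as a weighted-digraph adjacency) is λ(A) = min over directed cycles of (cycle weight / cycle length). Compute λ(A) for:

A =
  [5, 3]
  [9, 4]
λ(A) = 4

Enumerate directed cycles and compute their means (weight / length). Sample:
  cycle 0 → 0: weight = 5, length = 1, mean = 5/1 ≈ 5.000
  cycle 1 → 1: weight = 4, length = 1, mean = 4/1 ≈ 4.000
  cycle 0 → 1 → 0: weight = 12, length = 2, mean = 12/2 ≈ 6.000
  cycle 1 → 0 → 1: weight = 12, length = 2, mean = 12/2 ≈ 6.000
Minimum mean = 4.000, attained e.g. along the cycle 1 → 1 with weight 4 and length 1. So λ(A) = 4/1 = 4.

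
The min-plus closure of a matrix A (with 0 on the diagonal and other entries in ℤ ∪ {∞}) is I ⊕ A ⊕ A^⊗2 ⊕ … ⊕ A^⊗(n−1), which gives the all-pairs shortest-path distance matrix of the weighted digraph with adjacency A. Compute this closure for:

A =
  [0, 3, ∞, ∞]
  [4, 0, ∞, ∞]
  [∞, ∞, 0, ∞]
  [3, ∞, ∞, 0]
Closure =
  [0, 3, ∞, ∞]
  [4, 0, ∞, ∞]
  [∞, ∞, 0, ∞]
  [3, 6, ∞, 0]

This is the Floyd-Warshall all-pairs shortest-path computation. For each intermediate vertex k = 0, 1, …, 3, update dist[i][j] ← min(dist[i][j], dist[i][k] + dist[k][j]). The final matrix gives, for each (i, j), the minimum total weight of any directed path from i to j (possibly empty when i = j).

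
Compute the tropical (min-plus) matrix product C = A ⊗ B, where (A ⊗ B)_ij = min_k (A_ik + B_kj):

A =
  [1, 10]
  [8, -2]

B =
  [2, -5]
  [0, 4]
A ⊗ B =
  [3, -4]
  [-2, 2]

Apply the min-plus product entry-by-entry:
  C[0][0] = min over k of (A[0][0] + B[0][0] = 1 + 2 = 3, A[0][1] + B[1][0] = 10 + 0 = 10) = 3 (attained at k = 0)
  C[0][1] = min over k of (A[0][0] + B[0][1] = 1 + -5 = -4, A[0][1] + B[1][1] = 10 + 4 = 14) = -4 (attained at k = 0)
  C[1][0] = min over k of (A[1][0] + B[0][0] = 8 + 2 = 10, A[1][1] + B[1][0] = -2 + 0 = -2) = -2 (attained at k = 1)
  C[1][1] = min over k of (A[1][0] + B[0][1] = 8 + -5 = 3, A[1][1] + B[1][1] = -2 + 4 = 2) = 2 (attained at k = 1)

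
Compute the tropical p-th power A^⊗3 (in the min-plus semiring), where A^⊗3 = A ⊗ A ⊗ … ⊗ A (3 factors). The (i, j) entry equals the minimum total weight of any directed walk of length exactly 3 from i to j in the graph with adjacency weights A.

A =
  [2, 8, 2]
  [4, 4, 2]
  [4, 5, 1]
A^⊗3 =
  [6, 8, 4]
  [7, 8, 4]
  [6, 7, 3]

Each entry (A^⊗3)_ij equals the minimum over all length-3 walks i = v_0 → v_1 → … → v_3 = j of Σ_t A[v_t][v_{t+1}]. For example, for (i, j) = (0, 2) we minimise over 9 possible intermediate vertex sequences; the minimum is 4, attained along the walk 0 → 2 → 2 → 2.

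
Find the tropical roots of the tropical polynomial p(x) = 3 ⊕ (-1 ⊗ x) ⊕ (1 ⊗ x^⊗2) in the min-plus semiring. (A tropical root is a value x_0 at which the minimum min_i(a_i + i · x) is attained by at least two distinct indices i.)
Roots: {-2, 4}

Each tropical root is a break point of the lower envelope of the lines y = a_i + i · x (there are 3 lines, with slopes 0, 1, ..., 2). Only the lines that attain the minimum somewhere contribute to roots; other lines are dominated. Here the surviving (envelope) indices are i = 2, i = 1, i = 0.
Intersections between consecutive envelope lines give the roots: for adjacent envelope indices i < j the intersection is x = (a_i − a_j) / (j − i). Reading off the sorted break points: {-2, 4}.
Verification: at each break x_0, at least two indices attain the minimum of min_i(a_i + i · x_0).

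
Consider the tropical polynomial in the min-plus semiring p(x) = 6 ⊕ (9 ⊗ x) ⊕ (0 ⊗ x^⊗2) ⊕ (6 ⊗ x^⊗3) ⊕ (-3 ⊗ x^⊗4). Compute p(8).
p(8) = 6

A tropical monomial a ⊗ x^⊗i evaluates to a + i · x. Evaluating each term at x = 8:
  Term 0 contributes 6 + 0 · 8 = 6
  Term 1 contributes 9 + 1 · 8 = 17
  Term 2 contributes 0 + 2 · 8 = 16
  Term 3 contributes 6 + 3 · 8 = 30
  Term 4 contributes -3 + 4 · 8 = 29
p(8) = ⊕ of these = min[6, 17, 16, 30, 29] = 6.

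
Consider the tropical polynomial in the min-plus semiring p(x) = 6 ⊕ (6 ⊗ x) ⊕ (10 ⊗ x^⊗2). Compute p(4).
p(4) = 6

A tropical monomial a ⊗ x^⊗i evaluates to a + i · x. Evaluating each term at x = 4:
  Term 0 contributes 6 + 0 · 4 = 6
  Term 1 contributes 6 + 1 · 4 = 10
  Term 2 contributes 10 + 2 · 4 = 18
p(4) = ⊕ of these = min[6, 10, 18] = 6.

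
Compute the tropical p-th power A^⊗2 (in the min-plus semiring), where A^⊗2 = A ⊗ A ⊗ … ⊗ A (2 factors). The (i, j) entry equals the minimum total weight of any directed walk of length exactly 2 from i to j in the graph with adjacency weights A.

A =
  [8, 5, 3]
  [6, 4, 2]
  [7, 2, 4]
A^⊗2 =
  [10, 5, 7]
  [9, 4, 6]
  [8, 6, 4]

Each entry (A^⊗2)_ij equals the minimum over all length-2 walks i = v_0 → v_1 → … → v_2 = j of Σ_t A[v_t][v_{t+1}]. For example, for (i, j) = (0, 2) we minimise over 3 possible intermediate vertex sequences; the minimum is 7, attained along the walk 0 → 1 → 2.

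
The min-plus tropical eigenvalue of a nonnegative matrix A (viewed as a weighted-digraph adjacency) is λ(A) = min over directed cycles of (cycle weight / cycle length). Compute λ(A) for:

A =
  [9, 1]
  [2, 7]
λ(A) = 3/2

Enumerate directed cycles and compute their means (weight / length). Sample:
  cycle 0 → 0: weight = 9, length = 1, mean = 9/1 ≈ 9.000
  cycle 1 → 1: weight = 7, length = 1, mean = 7/1 ≈ 7.000
  cycle 0 → 1 → 0: weight = 3, length = 2, mean = 3/2 ≈ 1.500
  cycle 1 → 0 → 1: weight = 3, length = 2, mean = 3/2 ≈ 1.500
Minimum mean = 1.500, attained e.g. along the cycle 0 → 1 → 0 with weight 3 and length 2. So λ(A) = 3/2 = 3/2.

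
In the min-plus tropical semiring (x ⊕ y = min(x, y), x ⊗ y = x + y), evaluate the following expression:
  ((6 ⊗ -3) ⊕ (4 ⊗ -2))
((6 ⊗ -3) ⊕ (4 ⊗ -2)) = 2

Expand innermost to outermost. Recall ⊕ takes the minimum of its arguments and ⊗ takes their sum. Working out the expression ((6 ⊗ -3) ⊕ (4 ⊗ -2)) gives 2.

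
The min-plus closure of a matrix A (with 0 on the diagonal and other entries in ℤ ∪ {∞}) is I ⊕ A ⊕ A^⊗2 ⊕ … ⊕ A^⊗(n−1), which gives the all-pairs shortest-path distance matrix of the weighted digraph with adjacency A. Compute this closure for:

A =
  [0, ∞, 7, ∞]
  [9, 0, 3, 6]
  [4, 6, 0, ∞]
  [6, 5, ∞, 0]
Closure =
  [0, 13, 7, 19]
  [7, 0, 3, 6]
  [4, 6, 0, 12]
  [6, 5, 8, 0]

This is the Floyd-Warshall all-pairs shortest-path computation. For each intermediate vertex k = 0, 1, …, 3, update dist[i][j] ← min(dist[i][j], dist[i][k] + dist[k][j]). The final matrix gives, for each (i, j), the minimum total weight of any directed path from i to j (possibly empty when i = j).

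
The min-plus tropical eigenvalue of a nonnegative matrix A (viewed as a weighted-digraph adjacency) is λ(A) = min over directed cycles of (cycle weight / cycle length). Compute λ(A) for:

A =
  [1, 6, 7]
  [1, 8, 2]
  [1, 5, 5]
λ(A) = 1

Enumerate directed cycles and compute their means (weight / length). Sample:
  cycle 0 → 0: weight = 1, length = 1, mean = 1/1 ≈ 1.000
  cycle 1 → 1: weight = 8, length = 1, mean = 8/1 ≈ 8.000
  cycle 2 → 2: weight = 5, length = 1, mean = 5/1 ≈ 5.000
  cycle 0 → 1 → 0: weight = 7, length = 2, mean = 7/2 ≈ 3.500
  cycle 0 → 2 → 0: weight = 8, length = 2, mean = 8/2 ≈ 4.000
  cycle 1 → 0 → 1: weight = 7, length = 2, mean = 7/2 ≈ 3.500
Minimum mean = 1.000, attained e.g. along the cycle 0 → 0 with weight 1 and length 1. So λ(A) = 1/1 = 1.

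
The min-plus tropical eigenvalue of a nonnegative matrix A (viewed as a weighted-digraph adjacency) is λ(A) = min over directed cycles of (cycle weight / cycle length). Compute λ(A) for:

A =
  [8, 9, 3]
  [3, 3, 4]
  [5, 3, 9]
λ(A) = 3

Enumerate directed cycles and compute their means (weight / length). Sample:
  cycle 0 → 0: weight = 8, length = 1, mean = 8/1 ≈ 8.000
  cycle 1 → 1: weight = 3, length = 1, mean = 3/1 ≈ 3.000
  cycle 2 → 2: weight = 9, length = 1, mean = 9/1 ≈ 9.000
  cycle 0 → 1 → 0: weight = 12, length = 2, mean = 12/2 ≈ 6.000
  cycle 0 → 2 → 0: weight = 8, length = 2, mean = 8/2 ≈ 4.000
  cycle 1 → 0 → 1: weight = 12, length = 2, mean = 12/2 ≈ 6.000
Minimum mean = 3.000, attained e.g. along the cycle 1 → 1 with weight 3 and length 1. So λ(A) = 3/1 = 3.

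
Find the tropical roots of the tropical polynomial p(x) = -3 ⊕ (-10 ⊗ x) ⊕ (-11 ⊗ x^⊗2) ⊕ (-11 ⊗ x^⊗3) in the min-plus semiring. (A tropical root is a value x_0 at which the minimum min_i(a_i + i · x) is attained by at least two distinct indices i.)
Roots: {0, 1, 7}

Each tropical root is a break point of the lower envelope of the lines y = a_i + i · x (there are 4 lines, with slopes 0, 1, ..., 3). Only the lines that attain the minimum somewhere contribute to roots; other lines are dominated. Here the surviving (envelope) indices are i = 3, i = 2, i = 1, i = 0.
Intersections between consecutive envelope lines give the roots: for adjacent envelope indices i < j the intersection is x = (a_i − a_j) / (j − i). Reading off the sorted break points: {0, 1, 7}.
Verification: at each break x_0, at least two indices attain the minimum of min_i(a_i + i · x_0).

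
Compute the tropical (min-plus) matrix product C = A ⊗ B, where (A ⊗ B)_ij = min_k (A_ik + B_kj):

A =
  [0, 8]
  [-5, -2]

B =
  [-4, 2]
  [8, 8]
A ⊗ B =
  [-4, 2]
  [-9, -3]

Apply the min-plus product entry-by-entry:
  C[0][0] = min over k of (A[0][0] + B[0][0] = 0 + -4 = -4, A[0][1] + B[1][0] = 8 + 8 = 16) = -4 (attained at k = 0)
  C[0][1] = min over k of (A[0][0] + B[0][1] = 0 + 2 = 2, A[0][1] + B[1][1] = 8 + 8 = 16) = 2 (attained at k = 0)
  C[1][0] = min over k of (A[1][0] + B[0][0] = -5 + -4 = -9, A[1][1] + B[1][0] = -2 + 8 = 6) = -9 (attained at k = 0)
  C[1][1] = min over k of (A[1][0] + B[0][1] = -5 + 2 = -3, A[1][1] + B[1][1] = -2 + 8 = 6) = -3 (attained at k = 0)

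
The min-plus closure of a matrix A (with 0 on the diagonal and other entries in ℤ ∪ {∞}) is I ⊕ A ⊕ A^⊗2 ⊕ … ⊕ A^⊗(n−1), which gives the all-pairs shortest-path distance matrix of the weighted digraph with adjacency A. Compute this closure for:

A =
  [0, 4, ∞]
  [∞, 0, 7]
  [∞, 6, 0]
Closure =
  [0, 4, 11]
  [∞, 0, 7]
  [∞, 6, 0]

This is the Floyd-Warshall all-pairs shortest-path computation. For each intermediate vertex k = 0, 1, …, 2, update dist[i][j] ← min(dist[i][j], dist[i][k] + dist[k][j]). The final matrix gives, for each (i, j), the minimum total weight of any directed path from i to j (possibly empty when i = j).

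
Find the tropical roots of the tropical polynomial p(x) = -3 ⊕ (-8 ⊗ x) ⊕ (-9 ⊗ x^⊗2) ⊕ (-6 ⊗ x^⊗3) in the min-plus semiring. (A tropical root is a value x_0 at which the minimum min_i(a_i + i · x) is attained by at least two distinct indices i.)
Roots: {-3, 1, 5}

Each tropical root is a break point of the lower envelope of the lines y = a_i + i · x (there are 4 lines, with slopes 0, 1, ..., 3). Only the lines that attain the minimum somewhere contribute to roots; other lines are dominated. Here the surviving (envelope) indices are i = 3, i = 2, i = 1, i = 0.
Intersections between consecutive envelope lines give the roots: for adjacent envelope indices i < j the intersection is x = (a_i − a_j) / (j − i). Reading off the sorted break points: {-3, 1, 5}.
Verification: at each break x_0, at least two indices attain the minimum of min_i(a_i + i · x_0).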